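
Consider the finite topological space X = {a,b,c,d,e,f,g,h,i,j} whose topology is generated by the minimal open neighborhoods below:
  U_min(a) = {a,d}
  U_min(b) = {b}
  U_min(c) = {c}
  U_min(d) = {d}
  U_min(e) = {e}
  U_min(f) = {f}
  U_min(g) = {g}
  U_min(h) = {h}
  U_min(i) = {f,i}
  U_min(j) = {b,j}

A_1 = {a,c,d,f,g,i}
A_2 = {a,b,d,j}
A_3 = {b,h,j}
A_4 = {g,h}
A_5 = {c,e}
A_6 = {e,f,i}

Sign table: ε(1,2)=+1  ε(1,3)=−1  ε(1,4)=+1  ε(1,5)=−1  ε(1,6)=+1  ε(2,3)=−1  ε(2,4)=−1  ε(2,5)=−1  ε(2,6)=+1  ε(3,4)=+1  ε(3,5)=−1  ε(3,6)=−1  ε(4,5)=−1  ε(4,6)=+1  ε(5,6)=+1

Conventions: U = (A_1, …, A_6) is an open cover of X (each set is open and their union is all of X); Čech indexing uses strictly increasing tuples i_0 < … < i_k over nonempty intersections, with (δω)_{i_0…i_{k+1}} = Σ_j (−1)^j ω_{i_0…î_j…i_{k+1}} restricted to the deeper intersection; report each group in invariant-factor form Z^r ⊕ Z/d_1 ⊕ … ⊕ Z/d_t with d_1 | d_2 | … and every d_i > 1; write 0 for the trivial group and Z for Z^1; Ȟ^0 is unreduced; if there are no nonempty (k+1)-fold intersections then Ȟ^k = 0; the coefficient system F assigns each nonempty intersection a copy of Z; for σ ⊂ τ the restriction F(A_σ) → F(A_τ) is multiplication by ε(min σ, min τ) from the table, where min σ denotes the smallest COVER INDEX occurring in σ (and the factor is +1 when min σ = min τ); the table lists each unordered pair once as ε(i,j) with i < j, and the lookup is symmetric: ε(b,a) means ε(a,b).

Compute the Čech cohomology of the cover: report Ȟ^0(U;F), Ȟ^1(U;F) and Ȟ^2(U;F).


nonempty overlaps:
  A12={a,d} A14={g} A15={c} A16={f,i} A23={b,j} A34={h} A56={e}
C dims 6,7; δ0: rk 6, SNF 1^5·2
degree 0: 6−6−0 = 0 → Ȟ^0 ≅ 0
degree 1: 7−0−6 = 1 plus torsion [2] → Ȟ^1 ≅ Z ⊕ Z/2
degree 2: 0−0−0 = 0 → Ȟ^2 ≅ 0

Ȟ^0 = 0, Ȟ^1 = Z ⊕ Z/2, Ȟ^2 = 0


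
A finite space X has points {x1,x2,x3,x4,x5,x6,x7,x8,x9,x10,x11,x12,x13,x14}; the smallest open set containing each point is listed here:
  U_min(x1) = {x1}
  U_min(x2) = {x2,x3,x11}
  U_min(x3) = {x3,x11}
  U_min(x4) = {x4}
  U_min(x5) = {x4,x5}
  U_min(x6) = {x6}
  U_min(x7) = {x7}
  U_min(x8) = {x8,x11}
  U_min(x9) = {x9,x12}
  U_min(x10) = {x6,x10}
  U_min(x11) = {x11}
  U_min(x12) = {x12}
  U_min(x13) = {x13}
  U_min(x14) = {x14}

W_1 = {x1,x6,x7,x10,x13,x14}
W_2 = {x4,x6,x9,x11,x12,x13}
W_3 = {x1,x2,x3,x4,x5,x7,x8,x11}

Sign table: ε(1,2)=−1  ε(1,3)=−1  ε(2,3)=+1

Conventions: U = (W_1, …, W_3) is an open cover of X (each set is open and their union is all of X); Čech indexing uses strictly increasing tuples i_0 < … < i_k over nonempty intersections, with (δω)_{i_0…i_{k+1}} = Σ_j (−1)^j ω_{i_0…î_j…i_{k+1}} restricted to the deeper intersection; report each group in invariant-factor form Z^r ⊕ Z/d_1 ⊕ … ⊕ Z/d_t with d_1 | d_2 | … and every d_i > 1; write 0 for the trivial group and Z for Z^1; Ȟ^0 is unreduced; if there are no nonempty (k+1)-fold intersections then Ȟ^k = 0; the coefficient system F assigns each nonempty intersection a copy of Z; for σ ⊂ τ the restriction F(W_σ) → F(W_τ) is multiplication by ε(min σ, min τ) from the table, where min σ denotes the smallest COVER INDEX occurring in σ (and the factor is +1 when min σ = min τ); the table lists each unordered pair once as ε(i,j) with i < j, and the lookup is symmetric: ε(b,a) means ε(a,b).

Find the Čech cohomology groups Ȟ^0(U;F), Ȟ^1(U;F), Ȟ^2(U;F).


intersection data:
  W12={x6,x13} W13={x1,x7} W23={x4,x11}
C dims 3,3; δ0: rk 2, SNF 1^2
Ȟ^0 = (3 − 2) − 0 = 1, so Ȟ^0 ≅ Z
Ȟ^1 = (3 − 0) − 2 = 1, so Ȟ^1 ≅ Z
Ȟ^2 = (0 − 0) − 0 = 0, so Ȟ^2 ≅ 0

Ȟ^0 ≅ Z, Ȟ^1 ≅ Z and Ȟ^2 ≅ 0


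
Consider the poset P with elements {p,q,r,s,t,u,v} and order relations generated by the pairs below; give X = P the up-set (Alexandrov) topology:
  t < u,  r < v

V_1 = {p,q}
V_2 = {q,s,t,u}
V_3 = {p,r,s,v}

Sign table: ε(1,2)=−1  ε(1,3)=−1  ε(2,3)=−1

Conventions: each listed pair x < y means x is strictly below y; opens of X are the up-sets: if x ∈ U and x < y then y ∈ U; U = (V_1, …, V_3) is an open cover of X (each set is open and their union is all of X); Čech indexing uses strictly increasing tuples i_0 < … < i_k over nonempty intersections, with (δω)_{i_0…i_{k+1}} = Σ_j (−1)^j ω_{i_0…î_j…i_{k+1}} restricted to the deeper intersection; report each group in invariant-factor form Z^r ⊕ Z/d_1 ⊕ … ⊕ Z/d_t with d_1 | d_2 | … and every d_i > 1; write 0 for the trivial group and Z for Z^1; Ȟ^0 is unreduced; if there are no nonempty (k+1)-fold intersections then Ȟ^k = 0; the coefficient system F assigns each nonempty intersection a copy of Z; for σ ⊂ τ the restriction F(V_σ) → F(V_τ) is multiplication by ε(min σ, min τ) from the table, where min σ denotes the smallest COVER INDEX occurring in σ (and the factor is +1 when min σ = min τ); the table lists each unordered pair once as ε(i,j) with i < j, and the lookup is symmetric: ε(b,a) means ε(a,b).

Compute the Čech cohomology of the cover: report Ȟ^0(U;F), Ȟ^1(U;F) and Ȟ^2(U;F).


Ȟ^0 = 0, Ȟ^1 = Z/2 and Ȟ^2 = 0

cover nerve:
  V12={q} V13={p} V23={s}
C dims 3,3; δ0: rk 3, SNF 1^2·2
Ȟ^0: (3−3)−0=0 ⇒ 0
Ȟ^1: (3−0)−3=0 plus torsion [2] ⇒ Z/2
Ȟ^2: (0−0)−0=0 ⇒ 0


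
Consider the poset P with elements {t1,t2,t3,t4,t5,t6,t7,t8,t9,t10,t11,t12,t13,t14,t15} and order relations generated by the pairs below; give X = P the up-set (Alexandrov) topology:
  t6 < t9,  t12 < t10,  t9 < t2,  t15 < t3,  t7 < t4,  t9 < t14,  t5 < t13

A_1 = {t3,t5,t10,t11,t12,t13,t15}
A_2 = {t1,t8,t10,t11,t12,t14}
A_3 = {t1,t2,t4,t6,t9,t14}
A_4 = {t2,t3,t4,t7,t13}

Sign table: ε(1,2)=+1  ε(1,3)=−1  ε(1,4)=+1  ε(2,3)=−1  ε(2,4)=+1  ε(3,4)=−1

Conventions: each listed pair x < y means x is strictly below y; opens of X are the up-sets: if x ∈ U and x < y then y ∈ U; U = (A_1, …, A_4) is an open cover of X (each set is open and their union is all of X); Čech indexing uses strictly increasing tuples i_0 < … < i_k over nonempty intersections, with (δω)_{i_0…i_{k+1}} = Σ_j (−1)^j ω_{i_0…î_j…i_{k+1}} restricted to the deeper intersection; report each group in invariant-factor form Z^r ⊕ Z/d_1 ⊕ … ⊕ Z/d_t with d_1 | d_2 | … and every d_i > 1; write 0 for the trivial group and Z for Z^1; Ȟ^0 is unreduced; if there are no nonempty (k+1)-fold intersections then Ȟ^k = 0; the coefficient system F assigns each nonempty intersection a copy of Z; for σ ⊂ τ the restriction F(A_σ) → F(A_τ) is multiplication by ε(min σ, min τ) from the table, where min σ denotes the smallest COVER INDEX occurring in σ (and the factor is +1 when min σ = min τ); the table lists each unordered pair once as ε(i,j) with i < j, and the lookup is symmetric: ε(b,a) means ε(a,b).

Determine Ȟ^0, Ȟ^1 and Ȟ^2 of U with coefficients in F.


cover nerve:
  A12={t10,t11,t12} A14={t3,t13} A23={t1,t14} A34={t2,t4}
C dims 4,4; δ0: rk 3, SNF 1^3
Ȟ^0: (4−3)−0=1 ⇒ Z
Ȟ^1: (4−0)−3=1 ⇒ Z
Ȟ^2: (0−0)−0=0 ⇒ 0

Ȟ^0 = Z,  Ȟ^1 = Z,  Ȟ^2 = 0


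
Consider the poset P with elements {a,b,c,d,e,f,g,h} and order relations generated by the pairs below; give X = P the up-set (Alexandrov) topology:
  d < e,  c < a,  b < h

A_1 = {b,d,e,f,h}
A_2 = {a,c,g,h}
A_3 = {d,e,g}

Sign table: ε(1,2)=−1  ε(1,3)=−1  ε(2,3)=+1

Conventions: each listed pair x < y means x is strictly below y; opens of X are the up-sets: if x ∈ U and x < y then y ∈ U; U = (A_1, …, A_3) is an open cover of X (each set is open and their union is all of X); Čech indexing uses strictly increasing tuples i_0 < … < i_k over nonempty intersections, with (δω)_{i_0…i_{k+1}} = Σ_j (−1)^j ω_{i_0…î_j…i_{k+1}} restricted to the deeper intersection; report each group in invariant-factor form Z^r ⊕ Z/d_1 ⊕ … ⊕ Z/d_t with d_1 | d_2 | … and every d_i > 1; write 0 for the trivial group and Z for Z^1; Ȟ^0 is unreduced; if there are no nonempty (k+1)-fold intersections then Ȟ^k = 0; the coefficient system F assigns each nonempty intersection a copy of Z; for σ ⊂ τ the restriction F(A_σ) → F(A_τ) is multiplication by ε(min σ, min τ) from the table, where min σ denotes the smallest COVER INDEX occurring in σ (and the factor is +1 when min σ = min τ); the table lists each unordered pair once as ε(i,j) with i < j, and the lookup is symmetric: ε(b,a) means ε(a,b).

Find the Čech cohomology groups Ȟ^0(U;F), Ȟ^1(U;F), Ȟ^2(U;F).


Ȟ^0 ≅ Z, Ȟ^1 ≅ Z, Ȟ^2 ≅ 0

intersection data:
  A12={h} A13={d,e} A23={g}
C dims 3,3; δ0: rk 2, SNF 1^2
Ȟ^0 = (3 − 2) − 0 = 1, so Ȟ^0 ≅ Z
Ȟ^1 = (3 − 0) − 2 = 1, so Ȟ^1 ≅ Z
Ȟ^2 = (0 − 0) − 0 = 0, so Ȟ^2 ≅ 0


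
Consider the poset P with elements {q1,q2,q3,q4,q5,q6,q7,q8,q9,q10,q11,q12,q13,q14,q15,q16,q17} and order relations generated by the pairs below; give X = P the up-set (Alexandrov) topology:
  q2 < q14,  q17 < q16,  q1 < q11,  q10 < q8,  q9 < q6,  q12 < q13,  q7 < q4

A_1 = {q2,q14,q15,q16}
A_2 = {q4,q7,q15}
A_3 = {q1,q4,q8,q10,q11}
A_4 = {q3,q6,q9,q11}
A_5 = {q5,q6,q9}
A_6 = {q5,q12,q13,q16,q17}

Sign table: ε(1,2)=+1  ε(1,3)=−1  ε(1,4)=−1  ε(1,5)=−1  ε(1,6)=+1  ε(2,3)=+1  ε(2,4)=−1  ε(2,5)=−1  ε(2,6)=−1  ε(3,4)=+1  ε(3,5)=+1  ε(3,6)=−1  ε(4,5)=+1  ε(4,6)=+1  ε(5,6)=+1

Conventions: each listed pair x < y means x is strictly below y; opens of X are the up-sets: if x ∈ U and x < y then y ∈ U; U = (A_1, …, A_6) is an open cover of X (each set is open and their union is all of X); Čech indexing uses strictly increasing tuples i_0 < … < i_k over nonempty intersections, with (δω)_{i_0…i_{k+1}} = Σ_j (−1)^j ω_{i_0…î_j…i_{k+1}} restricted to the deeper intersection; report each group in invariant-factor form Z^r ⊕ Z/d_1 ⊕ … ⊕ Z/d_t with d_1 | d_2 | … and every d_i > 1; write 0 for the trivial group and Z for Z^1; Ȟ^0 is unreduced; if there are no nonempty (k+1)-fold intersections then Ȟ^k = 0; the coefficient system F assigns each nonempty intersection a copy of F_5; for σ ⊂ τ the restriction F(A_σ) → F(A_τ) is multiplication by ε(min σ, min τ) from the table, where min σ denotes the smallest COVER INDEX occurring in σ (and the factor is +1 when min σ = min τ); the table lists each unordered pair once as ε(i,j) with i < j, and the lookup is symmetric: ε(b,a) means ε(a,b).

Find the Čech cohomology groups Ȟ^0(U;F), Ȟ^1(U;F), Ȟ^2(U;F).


nerve simplices:
  A12={q15} A16={q16} A23={q4} A34={q11} A45={q6,q9} A56={q5}
C dims 6,6; δ0: rk_F5 5
degree 0: 6−5−0 = 1 → Ȟ^0 ≅ Z/5
degree 1: 6−0−5 = 1 → Ȟ^1 ≅ Z/5
degree 2: 0−0−0 = 0 → Ȟ^2 ≅ 0

Ȟ^0 ≅ Z/5, Ȟ^1 ≅ Z/5, Ȟ^2 ≅ 0


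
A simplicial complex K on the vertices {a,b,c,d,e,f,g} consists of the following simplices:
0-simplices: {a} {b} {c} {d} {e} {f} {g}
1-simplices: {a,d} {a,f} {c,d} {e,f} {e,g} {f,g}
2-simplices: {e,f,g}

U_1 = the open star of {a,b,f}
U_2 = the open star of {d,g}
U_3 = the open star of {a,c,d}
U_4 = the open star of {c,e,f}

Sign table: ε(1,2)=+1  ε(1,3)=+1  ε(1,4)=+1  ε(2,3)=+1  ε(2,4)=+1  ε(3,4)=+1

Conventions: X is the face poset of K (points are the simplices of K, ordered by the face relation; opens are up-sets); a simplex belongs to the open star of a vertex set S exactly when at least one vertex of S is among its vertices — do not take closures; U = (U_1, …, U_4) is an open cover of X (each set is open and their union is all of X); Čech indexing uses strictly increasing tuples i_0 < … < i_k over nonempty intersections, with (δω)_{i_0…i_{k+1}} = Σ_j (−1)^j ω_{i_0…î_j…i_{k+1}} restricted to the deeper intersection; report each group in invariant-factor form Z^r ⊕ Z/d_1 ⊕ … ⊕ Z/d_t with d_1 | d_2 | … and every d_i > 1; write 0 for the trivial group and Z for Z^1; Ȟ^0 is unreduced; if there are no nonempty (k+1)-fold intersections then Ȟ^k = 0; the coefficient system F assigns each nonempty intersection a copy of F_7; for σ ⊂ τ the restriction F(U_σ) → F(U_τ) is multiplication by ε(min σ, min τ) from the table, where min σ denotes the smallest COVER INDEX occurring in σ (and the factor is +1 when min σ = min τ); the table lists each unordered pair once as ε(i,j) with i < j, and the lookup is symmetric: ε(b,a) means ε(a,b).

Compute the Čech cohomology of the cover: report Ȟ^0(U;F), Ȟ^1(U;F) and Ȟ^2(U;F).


Ȟ^0 ≅ Z/7; Ȟ^1 ≅ 0; Ȟ^2 ≅ Z/7

intersection data:
  U1={{a},{b},{f},{a,d},{a,f},{e,f},{f,g},{e,f,g}} U2={{d},{g},{a,d},{c,d},{e,g},{f,g},{e,f,g}} U3={{a},{c},{d},{a,d},{a,f},{c,d}} U4={{c},{e},{f},{a,f},{c,d},{e,f},{e,g},{f,g},{e,f,g}}
  U12={{a,d},{f,g},{e,f,g}} U13={{a},{a,d},{a,f}} U14={{f},{a,f},{e,f},{f,g},{e,f,g}} U23={{d},{a,d},{c,d}} U24={{c,d},{e,g},{f,g},{e,f,g}} U34={{c},{a,f},{c,d}}
  U123={{a,d}} U124={{f,g},{e,f,g}} U134={{a,f}} U234={{c,d}}
C dims 4,6,4; δ0: rk_F7 3; δ1: rk_F7 3
Ȟ^0 = (4 − 3) − 0 = 1, so Ȟ^0 ≅ Z/7
Ȟ^1 = (6 − 3) − 3 = 0, so Ȟ^1 ≅ 0
Ȟ^2 = (4 − 0) − 3 = 1, so Ȟ^2 ≅ Z/7


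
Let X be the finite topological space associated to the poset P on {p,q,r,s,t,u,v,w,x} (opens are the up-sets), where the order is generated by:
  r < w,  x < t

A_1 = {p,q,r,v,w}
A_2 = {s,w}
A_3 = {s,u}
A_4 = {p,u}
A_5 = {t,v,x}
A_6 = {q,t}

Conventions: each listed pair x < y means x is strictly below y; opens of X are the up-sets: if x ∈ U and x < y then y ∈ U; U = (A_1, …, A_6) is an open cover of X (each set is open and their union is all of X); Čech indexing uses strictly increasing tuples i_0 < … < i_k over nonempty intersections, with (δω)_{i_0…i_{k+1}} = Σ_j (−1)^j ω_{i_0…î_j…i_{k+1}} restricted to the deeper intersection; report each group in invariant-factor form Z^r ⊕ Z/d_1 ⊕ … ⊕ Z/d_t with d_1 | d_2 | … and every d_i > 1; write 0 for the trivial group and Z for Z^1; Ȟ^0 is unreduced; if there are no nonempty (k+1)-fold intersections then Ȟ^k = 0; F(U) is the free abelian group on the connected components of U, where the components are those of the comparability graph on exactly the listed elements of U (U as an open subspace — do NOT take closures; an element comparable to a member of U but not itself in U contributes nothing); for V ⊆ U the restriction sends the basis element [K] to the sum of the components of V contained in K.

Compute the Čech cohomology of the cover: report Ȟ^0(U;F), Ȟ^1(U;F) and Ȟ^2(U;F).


Ȟ^0 = Z^7; Ȟ^1 = 0; Ȟ^2 = 0

nerve simplices:
  A12={w} A14={p} A15={v} A16={q} A23={s} A34={u} A56={t}
components per intersection:
  A1: {p} {q} {r,w} {v}
  A2: {s} {w}
  A3: {s} {u}
  A4: {p} {u}
  A5: {t,x} {v}
  A6: {q} {t}
  A12: {w}
  A14: {p}
  A15: {v}
  A16: {q}
  A23: {s}
  A34: {u}
  A56: {t}
C dims 14,7; δ0: rk 7, SNF 1^7
degree 0: 14−7−0 = 7 → Ȟ^0 ≅ Z^7
degree 1: 7−0−7 = 0 → Ȟ^1 ≅ 0
degree 2: 0−0−0 = 0 → Ȟ^2 ≅ 0


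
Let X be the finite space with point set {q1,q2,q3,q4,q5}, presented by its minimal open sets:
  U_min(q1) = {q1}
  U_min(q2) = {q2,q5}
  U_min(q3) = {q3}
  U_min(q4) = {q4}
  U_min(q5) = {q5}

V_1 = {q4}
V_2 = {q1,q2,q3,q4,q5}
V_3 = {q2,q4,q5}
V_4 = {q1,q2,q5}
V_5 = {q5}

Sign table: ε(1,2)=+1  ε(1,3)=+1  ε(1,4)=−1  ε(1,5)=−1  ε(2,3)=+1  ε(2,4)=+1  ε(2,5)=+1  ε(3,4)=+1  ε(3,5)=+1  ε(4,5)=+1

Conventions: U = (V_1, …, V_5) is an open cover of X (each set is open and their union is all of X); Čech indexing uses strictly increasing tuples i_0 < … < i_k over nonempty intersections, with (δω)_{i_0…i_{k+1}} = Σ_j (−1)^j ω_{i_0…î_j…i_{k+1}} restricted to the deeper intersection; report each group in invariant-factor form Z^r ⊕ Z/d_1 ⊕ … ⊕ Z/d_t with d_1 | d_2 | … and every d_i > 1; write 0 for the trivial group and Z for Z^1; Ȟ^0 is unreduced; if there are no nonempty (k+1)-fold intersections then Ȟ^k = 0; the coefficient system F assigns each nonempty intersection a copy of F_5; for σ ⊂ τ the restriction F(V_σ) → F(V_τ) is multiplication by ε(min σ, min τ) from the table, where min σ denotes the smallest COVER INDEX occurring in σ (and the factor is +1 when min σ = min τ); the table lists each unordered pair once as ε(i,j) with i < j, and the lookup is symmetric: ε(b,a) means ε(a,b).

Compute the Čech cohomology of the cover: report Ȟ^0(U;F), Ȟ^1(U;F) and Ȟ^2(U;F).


nerve simplices:
  V12={q4} V13={q4} V23={q2,q4,q5} V24={q1,q2,q5} V25={q5} V34={q2,q5} V35={q5} V45={q5}
  V123={q4} V234={q2,q5} V235={q5} V245={q5} V345={q5}
  V2345={q5}
C dims 5,8,5,1; δ0: rk_F5 4; δ1: rk_F5 4; δ2: rk_F5 1
degree 0: 5−4−0 = 1 → Ȟ^0 ≅ Z/5
degree 1: 8−4−4 = 0 → Ȟ^1 ≅ 0
degree 2: 5−1−4 = 0 → Ȟ^2 ≅ 0

Ȟ^0 = Z/5, Ȟ^1 = 0 and Ȟ^2 = 0


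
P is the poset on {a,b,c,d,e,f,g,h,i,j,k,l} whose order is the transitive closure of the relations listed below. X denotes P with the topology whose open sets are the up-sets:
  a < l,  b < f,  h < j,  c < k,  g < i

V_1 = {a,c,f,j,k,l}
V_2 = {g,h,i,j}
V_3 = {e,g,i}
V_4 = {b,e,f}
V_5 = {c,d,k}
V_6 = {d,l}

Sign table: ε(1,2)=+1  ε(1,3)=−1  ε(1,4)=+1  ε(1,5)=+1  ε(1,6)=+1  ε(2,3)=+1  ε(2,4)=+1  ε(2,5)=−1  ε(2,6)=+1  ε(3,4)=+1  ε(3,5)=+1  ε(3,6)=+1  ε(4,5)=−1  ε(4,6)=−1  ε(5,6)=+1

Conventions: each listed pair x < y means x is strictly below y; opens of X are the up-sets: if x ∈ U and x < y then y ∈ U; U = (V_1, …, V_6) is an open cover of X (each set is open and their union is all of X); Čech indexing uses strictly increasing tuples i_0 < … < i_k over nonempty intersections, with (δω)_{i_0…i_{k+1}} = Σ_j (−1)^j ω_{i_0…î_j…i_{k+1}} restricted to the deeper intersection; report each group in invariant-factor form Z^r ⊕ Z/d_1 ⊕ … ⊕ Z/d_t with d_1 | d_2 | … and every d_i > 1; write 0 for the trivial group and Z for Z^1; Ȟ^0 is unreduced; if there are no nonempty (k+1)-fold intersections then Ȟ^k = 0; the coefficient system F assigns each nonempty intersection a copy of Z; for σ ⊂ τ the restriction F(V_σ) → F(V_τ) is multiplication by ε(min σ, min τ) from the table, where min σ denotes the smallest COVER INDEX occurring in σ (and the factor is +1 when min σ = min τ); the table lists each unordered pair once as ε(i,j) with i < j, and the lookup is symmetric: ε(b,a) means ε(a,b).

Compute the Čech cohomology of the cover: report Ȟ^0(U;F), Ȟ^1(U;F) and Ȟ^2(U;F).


cover nerve:
  V12={j} V14={f} V15={c,k} V16={l} V23={g,i} V34={e} V56={d}
C dims 6,7; δ0: rk 5, SNF 1^5
Ȟ^0: (6−5)−0=1 ⇒ Z
Ȟ^1: (7−0)−5=2 ⇒ Z^2
Ȟ^2: (0−0)−0=0 ⇒ 0

Ȟ^0(U;F) ≅ Z,  Ȟ^1(U;F) ≅ Z^2,  Ȟ^2(U;F) ≅ 0


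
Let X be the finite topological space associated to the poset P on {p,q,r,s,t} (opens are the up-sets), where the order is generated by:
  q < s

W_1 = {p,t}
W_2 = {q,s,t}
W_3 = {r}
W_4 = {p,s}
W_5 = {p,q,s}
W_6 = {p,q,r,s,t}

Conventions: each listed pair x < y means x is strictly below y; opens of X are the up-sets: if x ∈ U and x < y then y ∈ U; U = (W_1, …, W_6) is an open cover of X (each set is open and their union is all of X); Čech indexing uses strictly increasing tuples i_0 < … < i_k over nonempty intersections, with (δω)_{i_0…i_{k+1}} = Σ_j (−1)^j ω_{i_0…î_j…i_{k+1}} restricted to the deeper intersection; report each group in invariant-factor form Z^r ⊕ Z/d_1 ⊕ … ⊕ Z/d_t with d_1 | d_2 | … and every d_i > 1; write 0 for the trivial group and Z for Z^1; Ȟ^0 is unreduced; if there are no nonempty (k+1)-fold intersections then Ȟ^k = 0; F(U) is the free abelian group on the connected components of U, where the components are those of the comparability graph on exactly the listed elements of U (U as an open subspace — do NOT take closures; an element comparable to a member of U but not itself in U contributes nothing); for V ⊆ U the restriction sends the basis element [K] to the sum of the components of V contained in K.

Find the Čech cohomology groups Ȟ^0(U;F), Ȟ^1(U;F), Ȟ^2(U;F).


nerve of the cover:
  W12={t} W14={p} W15={p} W16={p,t} W24={s} W25={q,s} W26={q,s,t} W36={r} W45={p,s} W46={p,s} W56={p,q,s}
  W126={t} W145={p} W146={p} W156={p} W245={s} W246={s} W256={q,s} W456={p,s}
  W1456={p} W2456={s}
components per intersection:
  W1: {p} {t}
  W2: {q,s} {t}
  W3: {r}
  W4: {p} {s}
  W5: {p} {q,s}
  W6: {p} {q,s} {r} {t}
  W12: {t}
  W14: {p}
  W15: {p}
  W16: {p} {t}
  W24: {s}
  W25: {q,s}
  W26: {q,s} {t}
  W36: {r}
  W45: {p} {s}
  W46: {p} {s}
  W56: {p} {q,s}
  W126: {t}
  W145: {p}
  W146: {p}
  W156: {p}
  W245: {s}
  W246: {s}
  W256: {q,s}
  W456: {p} {s}
  W1456: {p}
  W2456: {s}
C dims 13,16,9,2; δ0: rk 9, SNF 1^9; δ1: rk 7, SNF 1^7; δ2: rk 2, SNF 1^2
Ȟ^0 = (13 − 9) − 0 = 4, so Ȟ^0 ≅ Z^4
Ȟ^1 = (16 − 7) − 9 = 0, so Ȟ^1 ≅ 0
Ȟ^2 = (9 − 2) − 7 = 0, so Ȟ^2 ≅ 0

Ȟ^0(U;F) ≅ Z^4, Ȟ^1(U;F) ≅ 0, Ȟ^2(U;F) ≅ 0


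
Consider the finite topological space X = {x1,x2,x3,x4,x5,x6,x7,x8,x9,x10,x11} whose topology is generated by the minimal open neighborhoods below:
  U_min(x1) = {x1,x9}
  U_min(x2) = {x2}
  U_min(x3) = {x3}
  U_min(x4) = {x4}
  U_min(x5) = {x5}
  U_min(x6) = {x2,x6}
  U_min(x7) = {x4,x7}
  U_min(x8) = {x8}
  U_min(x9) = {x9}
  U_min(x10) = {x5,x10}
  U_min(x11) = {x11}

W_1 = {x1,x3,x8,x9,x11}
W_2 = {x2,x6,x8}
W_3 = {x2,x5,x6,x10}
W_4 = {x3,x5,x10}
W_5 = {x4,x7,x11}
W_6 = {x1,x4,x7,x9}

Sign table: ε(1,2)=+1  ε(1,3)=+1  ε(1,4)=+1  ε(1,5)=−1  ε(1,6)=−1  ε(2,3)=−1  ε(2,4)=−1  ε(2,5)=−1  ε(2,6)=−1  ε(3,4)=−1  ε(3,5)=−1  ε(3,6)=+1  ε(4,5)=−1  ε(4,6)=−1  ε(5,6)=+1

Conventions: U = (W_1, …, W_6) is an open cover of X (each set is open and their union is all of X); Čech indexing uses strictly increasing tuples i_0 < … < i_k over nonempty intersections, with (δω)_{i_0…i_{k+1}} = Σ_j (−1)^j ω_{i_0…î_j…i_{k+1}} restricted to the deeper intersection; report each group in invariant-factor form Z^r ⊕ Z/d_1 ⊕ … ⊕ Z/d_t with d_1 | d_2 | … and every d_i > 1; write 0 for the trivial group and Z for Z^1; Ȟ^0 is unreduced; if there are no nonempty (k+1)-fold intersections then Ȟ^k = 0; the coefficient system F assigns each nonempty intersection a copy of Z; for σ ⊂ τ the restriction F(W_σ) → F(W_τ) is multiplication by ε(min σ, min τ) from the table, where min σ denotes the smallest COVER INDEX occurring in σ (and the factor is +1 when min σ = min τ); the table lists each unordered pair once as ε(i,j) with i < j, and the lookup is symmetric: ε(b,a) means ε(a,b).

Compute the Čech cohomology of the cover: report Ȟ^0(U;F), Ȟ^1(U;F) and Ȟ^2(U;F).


Ȟ^0 ≅ Z; Ȟ^1 ≅ Z^2; Ȟ^2 ≅ 0

nonempty intersections:
  W12={x8} W14={x3} W15={x11} W16={x1,x9} W23={x2,x6} W34={x5,x10} W56={x4,x7}
C dims 6,7; δ0: rk 5, SNF 1^5
Ȟ^0: (6−5)−0=1 ⇒ Z
Ȟ^1: (7−0)−5=2 ⇒ Z^2
Ȟ^2: (0−0)−0=0 ⇒ 0


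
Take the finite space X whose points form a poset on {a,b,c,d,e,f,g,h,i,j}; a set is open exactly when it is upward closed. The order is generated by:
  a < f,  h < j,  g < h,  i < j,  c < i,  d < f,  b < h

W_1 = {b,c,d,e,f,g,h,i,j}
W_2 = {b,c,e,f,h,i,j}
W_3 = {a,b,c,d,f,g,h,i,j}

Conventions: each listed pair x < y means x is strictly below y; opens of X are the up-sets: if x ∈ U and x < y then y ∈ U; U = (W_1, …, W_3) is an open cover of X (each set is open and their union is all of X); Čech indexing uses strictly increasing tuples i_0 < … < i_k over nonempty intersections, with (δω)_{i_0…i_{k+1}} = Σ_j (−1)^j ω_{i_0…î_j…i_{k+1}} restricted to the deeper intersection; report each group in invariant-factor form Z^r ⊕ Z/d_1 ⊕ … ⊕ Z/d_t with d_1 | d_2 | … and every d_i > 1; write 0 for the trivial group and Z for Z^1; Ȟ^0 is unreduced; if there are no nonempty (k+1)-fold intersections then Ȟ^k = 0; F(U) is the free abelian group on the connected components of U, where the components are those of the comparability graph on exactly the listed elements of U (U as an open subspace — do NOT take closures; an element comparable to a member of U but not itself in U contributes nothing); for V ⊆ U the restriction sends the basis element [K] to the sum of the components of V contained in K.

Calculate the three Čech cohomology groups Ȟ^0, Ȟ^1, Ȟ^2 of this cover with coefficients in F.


nonempty overlaps:
  W12={b,c,e,f,h,i,j} W13={b,c,d,f,g,h,i,j} W23={b,c,f,h,i,j}
  W123={b,c,f,h,i,j}
components per intersection:
  W1: {b,c,g,h,i,j} {d,f} {e}
  W2: {b,c,h,i,j} {e} {f}
  W3: {a,d,f} {b,c,g,h,i,j}
  W12: {b,c,h,i,j} {e} {f}
  W13: {b,c,g,h,i,j} {d,f}
  W23: {b,c,h,i,j} {f}
  W123: {b,c,h,i,j} {f}
C dims 8,7,2; δ0: rk 5, SNF 1^5; δ1: rk 2, SNF 1^2
degree 0: 8−5−0 = 3 → Ȟ^0 ≅ Z^3
degree 1: 7−2−5 = 0 → Ȟ^1 ≅ 0
degree 2: 2−0−2 = 0 → Ȟ^2 ≅ 0

Ȟ^0 = Z^3,  Ȟ^1 = 0,  Ȟ^2 = 0


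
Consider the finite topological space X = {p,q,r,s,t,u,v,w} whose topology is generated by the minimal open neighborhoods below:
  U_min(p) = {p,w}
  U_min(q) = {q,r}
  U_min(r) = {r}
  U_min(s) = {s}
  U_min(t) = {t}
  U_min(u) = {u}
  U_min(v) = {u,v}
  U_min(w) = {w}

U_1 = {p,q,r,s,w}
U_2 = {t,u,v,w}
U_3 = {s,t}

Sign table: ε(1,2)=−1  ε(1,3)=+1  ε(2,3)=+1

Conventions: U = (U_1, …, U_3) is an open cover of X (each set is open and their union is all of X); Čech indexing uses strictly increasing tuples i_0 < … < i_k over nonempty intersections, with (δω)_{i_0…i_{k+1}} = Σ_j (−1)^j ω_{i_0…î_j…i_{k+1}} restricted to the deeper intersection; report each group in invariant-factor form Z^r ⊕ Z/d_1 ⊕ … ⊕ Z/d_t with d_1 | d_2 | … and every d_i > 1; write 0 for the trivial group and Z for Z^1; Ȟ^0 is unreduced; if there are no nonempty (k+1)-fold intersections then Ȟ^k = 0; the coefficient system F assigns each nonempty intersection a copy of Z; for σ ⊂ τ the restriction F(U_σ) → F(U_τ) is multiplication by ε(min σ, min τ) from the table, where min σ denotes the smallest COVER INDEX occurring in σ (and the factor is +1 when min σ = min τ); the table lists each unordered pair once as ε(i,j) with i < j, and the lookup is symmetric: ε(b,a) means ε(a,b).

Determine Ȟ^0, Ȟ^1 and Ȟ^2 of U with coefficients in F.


nerve of the cover:
  U12={w} U13={s} U23={t}
C dims 3,3; δ0: rk 3, SNF 1^2·2
Ȟ^0 = (3 − 3) − 0 = 0, so Ȟ^0 ≅ 0
Ȟ^1 = (3 − 0) − 3 = 0 plus torsion [2], so Ȟ^1 ≅ Z/2
Ȟ^2 = (0 − 0) − 0 = 0, so Ȟ^2 ≅ 0

Ȟ^0 ≅ 0; Ȟ^1 ≅ Z/2; Ȟ^2 ≅ 0


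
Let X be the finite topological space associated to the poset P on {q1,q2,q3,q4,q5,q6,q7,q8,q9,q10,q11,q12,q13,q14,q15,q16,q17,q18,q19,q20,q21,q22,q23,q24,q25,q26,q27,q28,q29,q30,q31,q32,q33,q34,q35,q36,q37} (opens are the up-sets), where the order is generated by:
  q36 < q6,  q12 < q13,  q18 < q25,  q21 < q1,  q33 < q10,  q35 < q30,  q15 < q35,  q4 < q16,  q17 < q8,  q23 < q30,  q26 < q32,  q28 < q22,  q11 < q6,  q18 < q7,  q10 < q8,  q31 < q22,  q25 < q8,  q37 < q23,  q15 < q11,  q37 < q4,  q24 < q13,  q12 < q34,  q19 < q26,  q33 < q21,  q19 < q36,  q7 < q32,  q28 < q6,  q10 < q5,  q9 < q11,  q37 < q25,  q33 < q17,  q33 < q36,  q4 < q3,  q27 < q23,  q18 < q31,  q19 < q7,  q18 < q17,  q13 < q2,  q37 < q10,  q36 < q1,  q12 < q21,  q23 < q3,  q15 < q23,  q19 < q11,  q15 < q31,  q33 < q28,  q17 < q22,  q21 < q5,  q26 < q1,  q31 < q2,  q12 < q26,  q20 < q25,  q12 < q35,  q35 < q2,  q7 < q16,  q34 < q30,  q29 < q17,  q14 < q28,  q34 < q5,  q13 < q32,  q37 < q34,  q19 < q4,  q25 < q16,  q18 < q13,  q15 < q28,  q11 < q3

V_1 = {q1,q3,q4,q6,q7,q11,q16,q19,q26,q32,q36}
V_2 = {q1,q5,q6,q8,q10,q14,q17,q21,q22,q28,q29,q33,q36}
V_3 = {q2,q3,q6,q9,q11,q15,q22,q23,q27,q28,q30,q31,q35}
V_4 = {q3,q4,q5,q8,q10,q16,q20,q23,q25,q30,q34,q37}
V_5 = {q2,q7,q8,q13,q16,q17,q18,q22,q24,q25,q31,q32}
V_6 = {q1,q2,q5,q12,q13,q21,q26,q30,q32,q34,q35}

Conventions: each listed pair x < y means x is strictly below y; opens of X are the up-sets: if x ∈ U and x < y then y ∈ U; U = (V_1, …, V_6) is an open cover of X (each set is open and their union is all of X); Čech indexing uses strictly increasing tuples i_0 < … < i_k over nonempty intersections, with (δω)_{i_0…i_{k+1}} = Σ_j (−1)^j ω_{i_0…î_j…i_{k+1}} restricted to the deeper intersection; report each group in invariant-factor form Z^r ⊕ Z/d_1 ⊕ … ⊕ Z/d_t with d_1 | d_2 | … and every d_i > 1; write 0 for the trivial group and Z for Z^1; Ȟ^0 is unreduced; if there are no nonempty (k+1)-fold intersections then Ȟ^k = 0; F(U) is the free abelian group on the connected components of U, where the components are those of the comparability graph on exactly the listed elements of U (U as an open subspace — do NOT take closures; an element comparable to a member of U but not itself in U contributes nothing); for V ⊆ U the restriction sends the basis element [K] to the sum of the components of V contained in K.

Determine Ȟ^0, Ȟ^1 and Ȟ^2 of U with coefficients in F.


Ȟ^0(U;F) ≅ Z,  Ȟ^1(U;F) ≅ 0,  Ȟ^2(U;F) ≅ Z/2

intersection data:
  V12={q1,q6,q36} V13={q3,q6,q11} V14={q3,q4,q16} V15={q7,q16,q32} V16={q1,q26,q32} V23={q6,q22,q28} V24={q5,q8,q10} V25={q8,q17,q22} V26={q1,q5,q21} V34={q3,q23,q30} V35={q2,q22,q31} V36={q2,q30,q35} V45={q8,q16,q25} V46={q5,q30,q34} V56={q2,q13,q32}
  V123={q6} V126={q1} V134={q3} V145={q16} V156={q32} V235={q22} V245={q8} V246={q5} V346={q30} V356={q2}
components per intersection:
  V1: {q1,q3,q4,q6,q7,q11,q16,q19,q26,q32,q36}
  V2: {q1,q5,q6,q8,q10,q14,q17,q21,q22,q28,q29,q33,q36}
  V3: {q2,q3,q6,q9,q11,q15,q22,q23,q27,q28,q30,q31,q35}
  V4: {q3,q4,q5,q8,q10,q16,q20,q23,q25,q30,q34,q37}
  V5: {q2,q7,q8,q13,q16,q17,q18,q22,q24,q25,q31,q32}
  V6: {q1,q2,q5,q12,q13,q21,q26,q30,q32,q34,q35}
  V12: {q1,q6,q36}
  V13: {q3,q6,q11}
  V14: {q3,q4,q16}
  V15: {q7,q16,q32}
  V16: {q1,q26,q32}
  V23: {q6,q22,q28}
  V24: {q5,q8,q10}
  V25: {q8,q17,q22}
  V26: {q1,q5,q21}
  V34: {q3,q23,q30}
  V35: {q2,q22,q31}
  V36: {q2,q30,q35}
  V45: {q8,q16,q25}
  V46: {q5,q30,q34}
  V56: {q2,q13,q32}
  V123: {q6}
  V126: {q1}
  V134: {q3}
  V145: {q16}
  V156: {q32}
  V235: {q22}
  V245: {q8}
  V246: {q5}
  V346: {q30}
  V356: {q2}
C dims 6,15,10; δ0: rk 5, SNF 1^5; δ1: rk 10, SNF 1^9·2
Ȟ^0 = (6 − 5) − 0 = 1, so Ȟ^0 ≅ Z
Ȟ^1 = (15 − 10) − 5 = 0, so Ȟ^1 ≅ 0
Ȟ^2 = (10 − 0) − 10 = 0 plus torsion [2], so Ȟ^2 ≅ Z/2


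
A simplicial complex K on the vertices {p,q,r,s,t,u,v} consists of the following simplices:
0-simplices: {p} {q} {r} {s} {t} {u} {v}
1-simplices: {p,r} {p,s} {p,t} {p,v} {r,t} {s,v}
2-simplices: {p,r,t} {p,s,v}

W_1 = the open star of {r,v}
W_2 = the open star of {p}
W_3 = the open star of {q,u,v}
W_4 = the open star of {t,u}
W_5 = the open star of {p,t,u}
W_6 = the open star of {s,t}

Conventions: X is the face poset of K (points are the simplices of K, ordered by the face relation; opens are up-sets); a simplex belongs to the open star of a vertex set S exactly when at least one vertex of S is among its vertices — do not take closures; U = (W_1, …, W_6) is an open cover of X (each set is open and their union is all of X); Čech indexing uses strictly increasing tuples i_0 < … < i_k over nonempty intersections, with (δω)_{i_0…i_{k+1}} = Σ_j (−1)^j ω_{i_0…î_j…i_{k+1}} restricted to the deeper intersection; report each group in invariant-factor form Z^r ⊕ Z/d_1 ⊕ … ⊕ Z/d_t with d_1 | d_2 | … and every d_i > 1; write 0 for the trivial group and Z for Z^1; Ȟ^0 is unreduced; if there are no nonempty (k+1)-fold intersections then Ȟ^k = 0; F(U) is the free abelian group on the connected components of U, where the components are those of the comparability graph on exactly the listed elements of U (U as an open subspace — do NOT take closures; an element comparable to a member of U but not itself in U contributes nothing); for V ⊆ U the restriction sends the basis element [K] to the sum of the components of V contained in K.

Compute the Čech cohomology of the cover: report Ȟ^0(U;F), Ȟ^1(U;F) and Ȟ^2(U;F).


Ȟ^0 ≅ Z^3,  Ȟ^1 ≅ 0,  Ȟ^2 ≅ 0

nonempty intersections:
  W1={{r},{v},{p,r},{p,v},{r,t},{s,v},{p,r,t},{p,s,v}} W2={{p},{p,r},{p,s},{p,t},{p,v},{p,r,t},{p,s,v}} W3={{q},{u},{v},{p,v},{s,v},{p,s,v}} W4={{t},{u},{p,t},{r,t},{p,r,t}} W5={{p},{t},{u},{p,r},{p,s},{p,t},{p,v},{r,t},{p,r,t},{p,s,v}} W6={{s},{t},{p,s},{p,t},{r,t},{s,v},{p,r,t},{p,s,v}}
  W12={{p,r},{p,v},{p,r,t},{p,s,v}} W13={{v},{p,v},{s,v},{p,s,v}} W14={{r,t},{p,r,t}} W15={{p,r},{p,v},{r,t},{p,r,t},{p,s,v}} W16={{r,t},{s,v},{p,r,t},{p,s,v}} W23={{p,v},{p,s,v}} W24={{p,t},{p,r,t}} W25={{p},{p,r},{p,s},{p,t},{p,v},{p,r,t},{p,s,v}} W26={{p,s},{p,t},{p,r,t},{p,s,v}} W34={{u}} W35={{u},{p,v},{p,s,v}} W36={{s,v},{p,s,v}} W45={{t},{u},{p,t},{r,t},{p,r,t}} W46={{t},{p,t},{r,t},{p,r,t}} W56={{t},{p,s},{p,t},{r,t},{p,r,t},{p,s,v}}
  W123={{p,v},{p,s,v}} W124={{p,r,t}} W125={{p,r},{p,v},{p,r,t},{p,s,v}} W126={{p,r,t},{p,s,v}} W135={{p,v},{p,s,v}} W136={{s,v},{p,s,v}} W145={{r,t},{p,r,t}} W146={{r,t},{p,r,t}} W156={{r,t},{p,r,t},{p,s,v}} W235={{p,v},{p,s,v}} W236={{p,s,v}} W245={{p,t},{p,r,t}} W246={{p,t},{p,r,t}} W256={{p,s},{p,t},{p,r,t},{p,s,v}} W345={{u}} W356={{p,s,v}} W456={{t},{p,t},{r,t},{p,r,t}}
  W1235={{p,v},{p,s,v}} W1236={{p,s,v}} W1245={{p,r,t}} W1246={{p,r,t}} W1256={{p,r,t},{p,s,v}} W1356={{p,s,v}} W1456={{r,t},{p,r,t}} W2356={{p,s,v}} W2456={{p,t},{p,r,t}}
  W12356={{p,s,v}} W12456={{p,r,t}}
components per intersection:
  W1: {{r},{p,r},{r,t},{p,r,t}} {{v},{p,v},{s,v},{p,s,v}}
  W2: {{p},{p,r},{p,s},{p,t},{p,v},{p,r,t},{p,s,v}}
  W3: {{q}} {{u}} {{v},{p,v},{s,v},{p,s,v}}
  W4: {{t},{p,t},{r,t},{p,r,t}} {{u}}
  W5: {{p},{t},{p,r},{p,s},{p,t},{p,v},{r,t},{p,r,t},{p,s,v}} {{u}}
  W6: {{s},{p,s},{s,v},{p,s,v}} {{t},{p,t},{r,t},{p,r,t}}
  W12: {{p,r},{p,r,t}} {{p,v},{p,s,v}}
  W13: {{v},{p,v},{s,v},{p,s,v}}
  W14: {{r,t},{p,r,t}}
  W15: {{p,r},{r,t},{p,r,t}} {{p,v},{p,s,v}}
  W16: {{r,t},{p,r,t}} {{s,v},{p,s,v}}
  W23: {{p,v},{p,s,v}}
  W24: {{p,t},{p,r,t}}
  W25: {{p},{p,r},{p,s},{p,t},{p,v},{p,r,t},{p,s,v}}
  W26: {{p,s},{p,s,v}} {{p,t},{p,r,t}}
  W34: {{u}}
  W35: {{u}} {{p,v},{p,s,v}}
  W36: {{s,v},{p,s,v}}
  W45: {{t},{p,t},{r,t},{p,r,t}} {{u}}
  W46: {{t},{p,t},{r,t},{p,r,t}}
  W56: {{t},{p,t},{r,t},{p,r,t}} {{p,s},{p,s,v}}
  W123: {{p,v},{p,s,v}}
  W124: {{p,r,t}}
  W125: {{p,r},{p,r,t}} {{p,v},{p,s,v}}
  W126: {{p,r,t}} {{p,s,v}}
  W135: {{p,v},{p,s,v}}
  W136: {{s,v},{p,s,v}}
  W145: {{r,t},{p,r,t}}
  W146: {{r,t},{p,r,t}}
  W156: {{r,t},{p,r,t}} {{p,s,v}}
  W235: {{p,v},{p,s,v}}
  W236: {{p,s,v}}
  W245: {{p,t},{p,r,t}}
  W246: {{p,t},{p,r,t}}
  W256: {{p,s},{p,s,v}} {{p,t},{p,r,t}}
  W345: {{u}}
  W356: {{p,s,v}}
  W456: {{t},{p,t},{r,t},{p,r,t}}
  W1235: {{p,v},{p,s,v}}
  W1236: {{p,s,v}}
  W1245: {{p,r,t}}
  W1246: {{p,r,t}}
  W1256: {{p,r,t}} {{p,s,v}}
  W1356: {{p,s,v}}
  W1456: {{r,t},{p,r,t}}
  W2356: {{p,s,v}}
  W2456: {{p,t},{p,r,t}}
  W12356: {{p,s,v}}
  W12456: {{p,r,t}}
C dims 12,22,21,10; δ0: rk 9, SNF 1^9; δ1: rk 13, SNF 1^13; δ2: rk 8, SNF 1^8
Ȟ^0: (12−9)−0=3 ⇒ Z^3
Ȟ^1: (22−13)−9=0 ⇒ 0
Ȟ^2: (21−8)−13=0 ⇒ 0


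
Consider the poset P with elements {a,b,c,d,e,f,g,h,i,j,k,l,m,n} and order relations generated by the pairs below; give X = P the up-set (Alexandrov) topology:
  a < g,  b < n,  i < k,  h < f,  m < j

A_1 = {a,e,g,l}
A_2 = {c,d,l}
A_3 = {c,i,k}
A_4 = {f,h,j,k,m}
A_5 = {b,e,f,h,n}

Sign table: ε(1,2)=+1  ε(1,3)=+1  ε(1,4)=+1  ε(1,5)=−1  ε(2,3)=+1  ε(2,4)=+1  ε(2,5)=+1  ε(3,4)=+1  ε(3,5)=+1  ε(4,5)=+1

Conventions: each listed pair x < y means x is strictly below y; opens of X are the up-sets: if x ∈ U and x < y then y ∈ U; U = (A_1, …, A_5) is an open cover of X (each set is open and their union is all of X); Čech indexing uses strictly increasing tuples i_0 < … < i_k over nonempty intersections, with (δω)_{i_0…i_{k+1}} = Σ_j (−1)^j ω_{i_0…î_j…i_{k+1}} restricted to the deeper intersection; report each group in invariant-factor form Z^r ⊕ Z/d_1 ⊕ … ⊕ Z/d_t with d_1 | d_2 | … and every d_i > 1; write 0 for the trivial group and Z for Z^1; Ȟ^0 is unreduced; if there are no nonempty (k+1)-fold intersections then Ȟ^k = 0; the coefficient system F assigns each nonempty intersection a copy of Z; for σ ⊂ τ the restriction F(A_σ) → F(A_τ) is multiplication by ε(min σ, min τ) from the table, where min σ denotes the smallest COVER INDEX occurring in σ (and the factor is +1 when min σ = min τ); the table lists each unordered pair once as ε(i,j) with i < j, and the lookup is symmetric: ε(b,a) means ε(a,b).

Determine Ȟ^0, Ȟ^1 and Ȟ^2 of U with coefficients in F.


nonempty overlaps:
  A12={l} A15={e} A23={c} A34={k} A45={f,h}
C dims 5,5; δ0: rk 5, SNF 1^4·2
degree 0: 5−5−0 = 0 → Ȟ^0 ≅ 0
degree 1: 5−0−5 = 0 plus torsion [2] → Ȟ^1 ≅ Z/2
degree 2: 0−0−0 = 0 → Ȟ^2 ≅ 0

Ȟ^0 ≅ 0, Ȟ^1 ≅ Z/2, Ȟ^2 ≅ 0


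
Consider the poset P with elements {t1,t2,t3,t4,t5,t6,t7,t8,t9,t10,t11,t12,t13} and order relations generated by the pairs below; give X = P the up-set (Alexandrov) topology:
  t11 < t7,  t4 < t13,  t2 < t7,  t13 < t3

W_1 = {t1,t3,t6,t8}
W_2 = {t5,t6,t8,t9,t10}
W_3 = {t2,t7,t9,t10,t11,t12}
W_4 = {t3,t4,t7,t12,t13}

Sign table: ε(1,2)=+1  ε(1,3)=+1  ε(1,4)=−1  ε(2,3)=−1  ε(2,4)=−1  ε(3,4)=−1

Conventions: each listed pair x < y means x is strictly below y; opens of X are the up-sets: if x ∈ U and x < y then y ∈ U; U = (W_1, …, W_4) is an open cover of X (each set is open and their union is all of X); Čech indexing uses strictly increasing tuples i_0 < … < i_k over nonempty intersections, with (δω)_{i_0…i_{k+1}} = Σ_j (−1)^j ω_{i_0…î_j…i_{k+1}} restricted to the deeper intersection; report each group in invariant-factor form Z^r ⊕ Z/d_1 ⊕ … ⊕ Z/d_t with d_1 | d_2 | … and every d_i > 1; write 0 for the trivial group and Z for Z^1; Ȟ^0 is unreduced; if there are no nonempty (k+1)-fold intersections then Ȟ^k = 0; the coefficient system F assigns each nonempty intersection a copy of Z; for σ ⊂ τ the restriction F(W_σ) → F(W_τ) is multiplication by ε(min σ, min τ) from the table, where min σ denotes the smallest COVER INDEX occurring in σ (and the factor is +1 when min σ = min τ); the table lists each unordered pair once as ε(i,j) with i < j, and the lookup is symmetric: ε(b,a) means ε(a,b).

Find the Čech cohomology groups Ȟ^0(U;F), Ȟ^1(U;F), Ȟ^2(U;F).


Ȟ^0(U;F) ≅ 0, Ȟ^1(U;F) ≅ Z/2, Ȟ^2(U;F) ≅ 0

nerve simplices:
  W12={t6,t8} W14={t3} W23={t9,t10} W34={t7,t12}
C dims 4,4; δ0: rk 4, SNF 1^3·2
degree 0: 4−4−0 = 0 → Ȟ^0 ≅ 0
degree 1: 4−0−4 = 0 plus torsion [2] → Ȟ^1 ≅ Z/2
degree 2: 0−0−0 = 0 → Ȟ^2 ≅ 0


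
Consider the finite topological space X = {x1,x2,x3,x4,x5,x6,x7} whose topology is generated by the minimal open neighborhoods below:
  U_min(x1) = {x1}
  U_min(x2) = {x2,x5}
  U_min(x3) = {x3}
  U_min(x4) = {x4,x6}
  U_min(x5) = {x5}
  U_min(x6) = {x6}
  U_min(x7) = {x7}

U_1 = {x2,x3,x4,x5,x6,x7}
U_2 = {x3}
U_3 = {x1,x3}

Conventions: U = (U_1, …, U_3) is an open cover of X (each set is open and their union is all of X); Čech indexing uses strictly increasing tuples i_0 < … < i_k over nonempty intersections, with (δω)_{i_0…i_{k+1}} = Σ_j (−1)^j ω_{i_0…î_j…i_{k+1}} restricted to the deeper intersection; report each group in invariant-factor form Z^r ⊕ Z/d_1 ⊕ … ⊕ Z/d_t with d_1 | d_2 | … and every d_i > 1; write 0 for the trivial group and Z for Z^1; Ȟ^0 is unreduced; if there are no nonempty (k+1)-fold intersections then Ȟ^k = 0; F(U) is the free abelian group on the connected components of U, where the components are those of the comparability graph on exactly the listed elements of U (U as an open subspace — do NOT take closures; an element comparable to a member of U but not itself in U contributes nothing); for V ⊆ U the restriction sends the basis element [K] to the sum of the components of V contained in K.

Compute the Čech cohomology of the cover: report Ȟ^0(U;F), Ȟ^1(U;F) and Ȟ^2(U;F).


Ȟ^0 ≅ Z^5, Ȟ^1 ≅ 0, Ȟ^2 ≅ 0

nonempty overlaps:
  U12={x3} U13={x3} U23={x3}
  U123={x3}
components per intersection:
  U1: {x2,x5} {x3} {x4,x6} {x7}
  U2: {x3}
  U3: {x1} {x3}
  U12: {x3}
  U13: {x3}
  U23: {x3}
  U123: {x3}
C dims 7,3,1; δ0: rk 2, SNF 1^2; δ1: rk 1, SNF 1^1
degree 0: 7−2−0 = 5 → Ȟ^0 ≅ Z^5
degree 1: 3−1−2 = 0 → Ȟ^1 ≅ 0
degree 2: 1−0−1 = 0 → Ȟ^2 ≅ 0
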